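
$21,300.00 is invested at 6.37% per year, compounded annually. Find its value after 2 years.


Formula: FV = P * (1 + r)^n
Substituting: FV = $21,300.00 * (1 + 0.0637)^2
Growth factor: (1.0637)^2 = 1.131458
FV = $21,300.00 * 1.131458 = $24,100.05

$24,100.05


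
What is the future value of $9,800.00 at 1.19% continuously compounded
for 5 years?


Formula: FV = P * e^(r*t)
Exponent: r*t = 0.0119 * 5 = 0.0595
e^(0.0595) = 1.061306
FV = $9,800.00 * 1.061306 = $10,400.80

$10,400.80


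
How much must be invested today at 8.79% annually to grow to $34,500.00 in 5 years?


Formula: PV = FV / (1 + r)^n
Substituting: PV = $34,500.00 / (1 + 0.0879)^5
Discount factor: (1.0879)^5 = 1.523859
PV = $34,500.00 / 1.523859 = $22,639.88

$22,639.88


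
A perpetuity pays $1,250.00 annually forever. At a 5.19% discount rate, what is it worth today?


Formula: PV = C / r
Substituting: PV = $1,250.00 / 0.0519
PV = $24,084.78

$24,084.78


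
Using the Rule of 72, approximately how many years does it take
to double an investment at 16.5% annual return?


Formula: Years ≈ 72 / r
Substituting: Years ≈ 72 / 16.5
Years ≈ 4.4

4.4 years


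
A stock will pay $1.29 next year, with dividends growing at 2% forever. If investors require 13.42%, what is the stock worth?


Formula: P = D1 / (r - g)
Spread: r - g = 0.1342 - 0.02 = 0.1142
Substituting: P = $1.29 / 0.1142
P = $11.30

$11.30


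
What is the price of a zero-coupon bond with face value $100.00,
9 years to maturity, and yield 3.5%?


Formula: Price = FV / (1 + r)^n
Substituting: Price = $100.00 / (1 + 0.035)^9
Discount factor: (1.035)^9 = 1.362897
Price = $100.00 / 1.362897 = $73.37

$73.37


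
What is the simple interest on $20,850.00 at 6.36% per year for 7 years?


Formula: I = P * r * t
Substituting: I = $20,850.00 * 0.0636 * 7
Step: I = $20,850.00 * 0.4452
I = $9,282.42

$9,282.42


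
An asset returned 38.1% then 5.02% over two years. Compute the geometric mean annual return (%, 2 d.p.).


Formula: Geometric mean = ((1+r1)*(1+r2))^(1/2) - 1
Product: (1 + 0.381) * (1 + 0.0502) = 1.381 * 1.0502 = 1.450326
Square root: 1.450326^0.5 = 1.204295
Geometric mean = 1.204295 - 1 = 0.204295
As percentage: 20.43%

20.43%


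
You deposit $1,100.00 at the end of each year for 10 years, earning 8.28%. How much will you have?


Formula: FV = PMT * ((1+r)^n - 1) / r
Growth factor: (1 + 0.0828)^10 = 2.215555
Numerator: 2.215555 - 1 = 1.215555
FV = $1,100.00 * 1.215555 / 0.0828 = $16,148.67

$16,148.67


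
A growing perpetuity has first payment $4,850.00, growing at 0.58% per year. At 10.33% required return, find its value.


Formula: PV = C / (r - g)
Spread: r - g = 0.1033 - 0.0058 = 0.0975
Substituting: PV = $4,850.00 / 0.0975
PV = $49,743.59

$49,743.59


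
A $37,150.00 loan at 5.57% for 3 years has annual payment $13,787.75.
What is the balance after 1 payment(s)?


Formula: Balance = PV*(1+r)^k - PMT*((1+r)^k - 1)/r
Growth: (1 + 0.0557)^1 = 1.0557
Accumulated factor: ((1+r)^k - 1)/r = 1.0
Balance = $37,150.00 * 1.0557 - $13,787.75 * 1.0
Balance = $25,431.51

$25,431.51


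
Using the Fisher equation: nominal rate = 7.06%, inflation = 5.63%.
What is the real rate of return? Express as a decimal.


Formula: (1 + r_real) = (1 + r_nom) / (1 + inflation)
Substituting: (1 + r_real) = 1.0706 / 1.0563
(1 + r_real) = 1.013538
r_real = 1.013538 - 1 = 0.013538

0.013538


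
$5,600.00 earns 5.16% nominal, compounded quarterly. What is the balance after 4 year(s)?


Formula: FV = P * (1 + r/m)^(m*t)
Period rate: r/m = 0.0516 / 4 = 0.0129
Total periods: m*t = 4 * 4 = 16
Growth factor: (1 + 0.0129)^16 = 1.227623
FV = $5,600.00 * 1.227623 = $6,874.69

$6,874.69


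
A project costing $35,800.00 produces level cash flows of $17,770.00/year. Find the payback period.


Formula: Payback = investment / annual cash flow
Substituting: Payback = $35,800.00 / $17,770.00
Payback = 2.0146 years

2.0146 years


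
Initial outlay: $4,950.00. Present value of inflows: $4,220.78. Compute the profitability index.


Formula: PI = PV(cash flows) / initial investment
Substituting: PI = $4,220.78 / $4,950.00
PI = 0.8527

0.8527


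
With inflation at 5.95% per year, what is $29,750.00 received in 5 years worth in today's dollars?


Formula: Real value = nominal / (1 + inflation)^years
Price level: (1 + 0.0595)^5 = 1.335072
Real value = $29,750.00 / 1.335072 = $22,283.44

$22,283.44


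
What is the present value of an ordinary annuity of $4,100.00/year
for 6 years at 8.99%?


Formula: PV = PMT * (1 - (1+r)^(-n)) / r
Discount factor: (1 + 0.0899)^(-6) = 0.596596
Bracket: 1 - 0.596596 = 0.403404
PV = $4,100.00 * 0.403404 / 0.0899 = $18,397.75

$18,397.75


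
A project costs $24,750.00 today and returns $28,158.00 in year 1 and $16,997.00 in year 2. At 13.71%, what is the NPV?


Formula: NPV = C0 + C1/(1+r) + C2/(1+r)^2
Discount C1: $28,158.00 / (1 + 0.1371) = $24,762.99
Discount C2: $16,997.00 / (1 + 0.1371)^2 = $13,145.43
NPV = -$24,750.00 + $24,762.99 + $13,145.43 = $13,158.43

$13,158.43


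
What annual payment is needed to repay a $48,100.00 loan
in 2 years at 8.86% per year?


Formula: PMT = PV * r / (1 - (1+r)^(-n))
Denominator: 1 - (1 + 0.0886)^(-2) = 0.156154
Numerator: $48,100.00 * 0.0886 = 4261.66
PMT = 4261.66 / 0.156154 = $27,291.44

$27,291.44


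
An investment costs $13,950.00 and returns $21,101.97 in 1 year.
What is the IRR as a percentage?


Formula: IRR = C1/C0 - 1
Substituting: IRR = $21,101.97 / $13,950.00 - 1
Ratio: 1.512686 - 1 = 0.512686
IRR = 51.2686%

51.2686%


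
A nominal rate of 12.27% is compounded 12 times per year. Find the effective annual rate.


Formula: EAR = (1 + r/m)^m - 1
Period rate: r/m = 0.1227 / 12 = 0.010225
Compounding: (1 + 0.010225)^12 = 1.129841
EAR = 1.129841 - 1 = 0.129841

0.129841


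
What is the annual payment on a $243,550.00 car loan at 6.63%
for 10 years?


Formula: PMT = PV * r / (1 - (1+r)^(-n))
Denominator: 1 - (1 + 0.0663)^(-10) = 0.473733
Numerator: $243,550.00 * 0.0663 = 16147.365
PMT = 16147.365 / 0.473733 = $34,085.35

$34,085.35


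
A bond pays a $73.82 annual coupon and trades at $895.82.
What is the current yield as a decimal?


Formula: Current yield = annual coupon / price
Substituting: CY = $73.82 / $895.82
CY = 0.082405

0.082405


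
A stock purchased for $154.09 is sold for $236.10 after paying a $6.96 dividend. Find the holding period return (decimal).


Formula: HPR = (P1 - P0 + D) / P0
Gain: $236.10 - $154.09 + $6.96 = $88.97
HPR = $88.97 / $154.09 = 0.5774

0.5774


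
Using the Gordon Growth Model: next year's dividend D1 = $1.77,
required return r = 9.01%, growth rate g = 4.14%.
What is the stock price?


Formula: P = D1 / (r - g)
Spread: r - g = 0.0901 - 0.0414 = 0.0487
Substituting: P = $1.77 / 0.0487
P = $36.34

$36.34


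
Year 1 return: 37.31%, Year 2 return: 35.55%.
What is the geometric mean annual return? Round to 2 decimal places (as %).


Formula: Geometric mean = ((1+r1)*(1+r2))^(1/2) - 1
Product: (1 + 0.3731) * (1 + 0.3555) = 1.3731 * 1.3555 = 1.861237
Square root: 1.861237^0.5 = 1.364272
Geometric mean = 1.364272 - 1 = 0.364272
As percentage: 36.43%

36.43%


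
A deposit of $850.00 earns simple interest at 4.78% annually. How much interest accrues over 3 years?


Formula: I = P * r * t
Substituting: I = $850.00 * 0.0478 * 3
Step: I = $850.00 * 0.1434
I = $121.89

$121.89


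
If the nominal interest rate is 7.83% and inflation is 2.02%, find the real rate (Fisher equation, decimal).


Formula: (1 + r_real) = (1 + r_nom) / (1 + inflation)
Substituting: (1 + r_real) = 1.0783 / 1.0202
(1 + r_real) = 1.05695
r_real = 1.05695 - 1 = 0.05695

0.05695


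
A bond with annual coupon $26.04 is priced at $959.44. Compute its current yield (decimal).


Formula: Current yield = annual coupon / price
Substituting: CY = $26.04 / $959.44
CY = 0.027141

0.027141


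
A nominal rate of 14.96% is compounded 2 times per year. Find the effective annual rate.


Formula: EAR = (1 + r/m)^m - 1
Period rate: r/m = 0.1496 / 2 = 0.0748
Compounding: (1 + 0.0748)^2 = 1.155195
EAR = 1.155195 - 1 = 0.155195

0.155195


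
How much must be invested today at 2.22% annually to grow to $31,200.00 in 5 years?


Formula: PV = FV / (1 + r)^n
Substituting: PV = $31,200.00 / (1 + 0.0222)^5
Discount factor: (1.0222)^5 = 1.116039
PV = $31,200.00 / 1.116039 = $27,956.01

$27,956.01


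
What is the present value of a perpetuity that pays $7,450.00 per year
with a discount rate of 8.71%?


Formula: PV = C / r
Substituting: PV = $7,450.00 / 0.0871
PV = $85,533.87

$85,533.87


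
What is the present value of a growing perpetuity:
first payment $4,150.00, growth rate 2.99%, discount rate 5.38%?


Formula: PV = C / (r - g)
Spread: r - g = 0.0538 - 0.0299 = 0.0239
Substituting: PV = $4,150.00 / 0.0239
PV = $173,640.17

$173,640.17


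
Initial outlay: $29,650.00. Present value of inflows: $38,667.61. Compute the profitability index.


Formula: PI = PV(cash flows) / initial investment
Substituting: PI = $38,667.61 / $29,650.00
PI = 1.3041

1.3041


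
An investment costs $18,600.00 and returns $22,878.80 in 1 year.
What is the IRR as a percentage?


Formula: IRR = C1/C0 - 1
Substituting: IRR = $22,878.80 / $18,600.00 - 1
Ratio: 1.230043 - 1 = 0.230043
IRR = 23.0043%

23.0043%


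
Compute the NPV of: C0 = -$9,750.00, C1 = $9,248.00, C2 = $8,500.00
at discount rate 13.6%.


Formula: NPV = C0 + C1/(1+r) + C2/(1+r)^2
Discount C1: $9,248.00 / (1 + 0.136) = $8,140.85
Discount C2: $8,500.00 / (1 + 0.136)^2 = $6,586.61
NPV = -$9,750.00 + $8,140.85 + $6,586.61 = $4,977.46

$4,977.46


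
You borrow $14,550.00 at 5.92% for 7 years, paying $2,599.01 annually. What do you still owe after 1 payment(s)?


Formula: Balance = PV*(1+r)^k - PMT*((1+r)^k - 1)/r
Growth: (1 + 0.0592)^1 = 1.0592
Accumulated factor: ((1+r)^k - 1)/r = 1.0
Balance = $14,550.00 * 1.0592 - $2,599.01 * 1.0
Balance = $12,812.35

$12,812.35


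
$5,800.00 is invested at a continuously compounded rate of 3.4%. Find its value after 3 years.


Formula: FV = P * e^(r*t)
Exponent: r*t = 0.034 * 3 = 0.102
e^(0.102) = 1.107383
FV = $5,800.00 * 1.107383 = $6,422.82

$6,422.82


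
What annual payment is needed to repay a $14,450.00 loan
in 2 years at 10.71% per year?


Formula: PMT = PV * r / (1 - (1+r)^(-n))
Denominator: 1 - (1 + 0.1071)^(-2) = 0.18412
Numerator: $14,450.00 * 0.1071 = 1547.595
PMT = 1547.595 / 0.18412 = $8,405.36

$8,405.36


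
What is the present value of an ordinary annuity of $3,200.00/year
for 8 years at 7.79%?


Formula: PV = PMT * (1 - (1+r)^(-n)) / r
Discount factor: (1 + 0.0779)^(-8) = 0.548747
Bracket: 1 - 0.548747 = 0.451253
PV = $3,200.00 * 0.451253 / 0.0779 = $18,536.71

$18,536.71


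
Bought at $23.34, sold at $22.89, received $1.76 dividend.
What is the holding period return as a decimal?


Formula: HPR = (P1 - P0 + D) / P0
Gain: $22.89 - $23.34 + $1.76 = $1.31
HPR = $1.31 / $23.34 = 0.0561

0.0561


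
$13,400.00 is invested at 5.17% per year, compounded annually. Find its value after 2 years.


Formula: FV = P * (1 + r)^n
Substituting: FV = $13,400.00 * (1 + 0.0517)^2
Growth factor: (1.0517)^2 = 1.106073
FV = $13,400.00 * 1.106073 = $14,821.38

$14,821.38


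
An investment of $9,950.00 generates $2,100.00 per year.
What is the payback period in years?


Formula: Payback = investment / annual cash flow
Substituting: Payback = $9,950.00 / $2,100.00
Payback = 4.7381 years

4.7381 years


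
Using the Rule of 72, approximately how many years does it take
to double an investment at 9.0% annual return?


Formula: Years ≈ 72 / r
Substituting: Years ≈ 72 / 9.0
Years ≈ 8.0

8.0 years


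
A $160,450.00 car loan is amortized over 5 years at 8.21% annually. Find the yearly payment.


Formula: PMT = PV * r / (1 - (1+r)^(-n))
Denominator: 1 - (1 + 0.0821)^(-5) = 0.325995
Numerator: $160,450.00 * 0.0821 = 13172.945
PMT = 13172.945 / 0.325995 = $40,408.41

$40,408.41


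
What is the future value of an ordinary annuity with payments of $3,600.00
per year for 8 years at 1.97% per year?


Formula: FV = PMT * ((1+r)^n - 1) / r
Growth factor: (1 + 0.0197)^8 = 1.168905
Numerator: 1.168905 - 1 = 0.168905
FV = $3,600.00 * 0.168905 / 0.0197 = $30,865.96

$30,865.96


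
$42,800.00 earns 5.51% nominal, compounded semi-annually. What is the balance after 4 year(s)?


Formula: FV = P * (1 + r/m)^(m*t)
Period rate: r/m = 0.0551 / 2 = 0.02755
Total periods: m*t = 2 * 4 = 8
Growth factor: (1 + 0.02755)^8 = 1.242864
FV = $42,800.00 * 1.242864 = $53,194.59

$53,194.59


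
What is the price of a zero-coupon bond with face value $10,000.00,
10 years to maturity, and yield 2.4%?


Formula: Price = FV / (1 + r)^n
Substituting: Price = $10,000.00 / (1 + 0.024)^10
Discount factor: (1.024)^10 = 1.267651
Price = $10,000.00 / 1.267651 = $7,888.61

$7,888.61


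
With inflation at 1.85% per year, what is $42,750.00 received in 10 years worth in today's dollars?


Formula: Real value = nominal / (1 + inflation)^years
Price level: (1 + 0.0185)^10 = 1.201186
Real value = $42,750.00 / 1.201186 = $35,589.82

$35,589.82


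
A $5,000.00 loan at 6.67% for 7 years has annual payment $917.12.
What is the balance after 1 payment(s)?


Formula: Balance = PV*(1+r)^k - PMT*((1+r)^k - 1)/r
Growth: (1 + 0.0667)^1 = 1.0667
Accumulated factor: ((1+r)^k - 1)/r = 1.0
Balance = $5,000.00 * 1.0667 - $917.12 * 1.0
Balance = $4,416.38

$4,416.38


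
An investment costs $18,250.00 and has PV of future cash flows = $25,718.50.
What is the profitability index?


Formula: PI = PV(cash flows) / initial investment
Substituting: PI = $25,718.50 / $18,250.00
PI = 1.4092

1.4092


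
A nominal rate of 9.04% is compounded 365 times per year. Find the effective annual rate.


Formula: EAR = (1 + r/m)^m - 1
Period rate: r/m = 0.0904 / 365 = 0.000248
Compounding: (1 + 0.000248)^365 = 1.0946
EAR = 1.0946 - 1 = 0.0946

0.0946


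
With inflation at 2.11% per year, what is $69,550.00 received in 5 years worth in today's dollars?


Formula: Real value = nominal / (1 + inflation)^years
Price level: (1 + 0.0211)^5 = 1.110047
Real value = $69,550.00 / 1.110047 = $62,655.00

$62,655.00


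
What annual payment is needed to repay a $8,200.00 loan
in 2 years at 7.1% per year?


Formula: PMT = PV * r / (1 - (1+r)^(-n))
Denominator: 1 - (1 + 0.071)^(-2) = 0.128192
Numerator: $8,200.00 * 0.071 = 582.2
PMT = 582.2 / 0.128192 = $4,541.64

$4,541.64


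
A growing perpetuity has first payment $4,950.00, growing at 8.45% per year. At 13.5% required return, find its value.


Formula: PV = C / (r - g)
Spread: r - g = 0.135 - 0.0845 = 0.0505
Substituting: PV = $4,950.00 / 0.0505
PV = $98,019.80

$98,019.80


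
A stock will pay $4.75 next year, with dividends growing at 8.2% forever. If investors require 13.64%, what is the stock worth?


Formula: P = D1 / (r - g)
Spread: r - g = 0.1364 - 0.082 = 0.0544
Substituting: P = $4.75 / 0.0544
P = $87.32

$87.32


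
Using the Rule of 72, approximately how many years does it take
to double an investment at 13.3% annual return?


Formula: Years ≈ 72 / r
Substituting: Years ≈ 72 / 13.3
Years ≈ 5.4

5.4 years


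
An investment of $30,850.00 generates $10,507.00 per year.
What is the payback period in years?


Formula: Payback = investment / annual cash flow
Substituting: Payback = $30,850.00 / $10,507.00
Payback = 2.9361 years

2.9361 years


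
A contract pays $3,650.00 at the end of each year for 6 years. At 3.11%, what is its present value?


Formula: PV = PMT * (1 - (1+r)^(-n)) / r
Discount factor: (1 + 0.0311)^(-6) = 0.832138
Bracket: 1 - 0.832138 = 0.167862
PV = $3,650.00 * 0.167862 / 0.0311 = $19,700.86

$19,700.86


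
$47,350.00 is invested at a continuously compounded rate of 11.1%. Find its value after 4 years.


Formula: FV = P * e^(r*t)
Exponent: r*t = 0.111 * 4 = 0.444
e^(0.444) = 1.55893
FV = $47,350.00 * 1.55893 = $73,815.36

$73,815.36


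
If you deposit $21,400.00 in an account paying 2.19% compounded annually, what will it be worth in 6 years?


Formula: FV = P * (1 + r)^n
Substituting: FV = $21,400.00 * (1 + 0.0219)^6
Growth factor: (1.0219)^6 = 1.138808
FV = $21,400.00 * 1.138808 = $24,370.48

$24,370.48


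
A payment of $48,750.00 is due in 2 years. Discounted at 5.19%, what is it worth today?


Formula: PV = FV / (1 + r)^n
Substituting: PV = $48,750.00 / (1 + 0.0519)^2
Discount factor: (1.0519)^2 = 1.106494
PV = $48,750.00 / 1.106494 = $44,058.09

$44,058.09


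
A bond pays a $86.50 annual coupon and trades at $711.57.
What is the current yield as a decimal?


Formula: Current yield = annual coupon / price
Substituting: CY = $86.50 / $711.57
CY = 0.121562

0.121562


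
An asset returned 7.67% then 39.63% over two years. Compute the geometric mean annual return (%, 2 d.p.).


Formula: Geometric mean = ((1+r1)*(1+r2))^(1/2) - 1
Product: (1 + 0.0767) * (1 + 0.3963) = 1.0767 * 1.3963 = 1.503396
Square root: 1.503396^0.5 = 1.226131
Geometric mean = 1.226131 - 1 = 0.226131
As percentage: 22.61%

22.61%


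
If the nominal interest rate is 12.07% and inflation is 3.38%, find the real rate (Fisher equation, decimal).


Formula: (1 + r_real) = (1 + r_nom) / (1 + inflation)
Substituting: (1 + r_real) = 1.1207 / 1.0338
(1 + r_real) = 1.084059
r_real = 1.084059 - 1 = 0.084059

0.084059


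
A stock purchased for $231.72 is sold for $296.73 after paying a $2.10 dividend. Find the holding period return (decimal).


Formula: HPR = (P1 - P0 + D) / P0
Gain: $296.73 - $231.72 + $2.10 = $67.11
HPR = $67.11 / $231.72 = 0.2896

0.2896


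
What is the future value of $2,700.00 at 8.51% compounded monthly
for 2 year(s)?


Formula: FV = P * (1 + r/m)^(m*t)
Period rate: r/m = 0.0851 / 12 = 0.007092
Total periods: m*t = 12 * 2 = 24
Growth factor: (1 + 0.007092)^24 = 1.18483
FV = $2,700.00 * 1.18483 = $3,199.04

$3,199.04


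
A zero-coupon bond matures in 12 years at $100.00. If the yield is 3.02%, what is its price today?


Formula: Price = FV / (1 + r)^n
Substituting: Price = $100.00 / (1 + 0.0302)^12
Discount factor: (1.0302)^12 = 1.429087
Price = $100.00 / 1.429087 = $69.97

$69.97


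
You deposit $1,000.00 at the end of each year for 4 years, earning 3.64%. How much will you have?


Formula: FV = PMT * ((1+r)^n - 1) / r
Growth factor: (1 + 0.0364)^4 = 1.153744
Numerator: 1.153744 - 1 = 0.153744
FV = $1,000.00 * 0.153744 / 0.0364 = $4,223.75

$4,223.75


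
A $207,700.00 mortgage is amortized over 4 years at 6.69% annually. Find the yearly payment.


Formula: PMT = PV * r / (1 - (1+r)^(-n))
Denominator: 1 - (1 + 0.0669)^(-4) = 0.228199
Numerator: $207,700.00 * 0.0669 = 13895.13
PMT = 13895.13 / 0.228199 = $60,890.31

$60,890.31


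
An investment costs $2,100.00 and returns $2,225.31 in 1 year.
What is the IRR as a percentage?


Formula: IRR = C1/C0 - 1
Substituting: IRR = $2,225.31 / $2,100.00 - 1
Ratio: 1.059671 - 1 = 0.059671
IRR = 5.9671%

5.9671%


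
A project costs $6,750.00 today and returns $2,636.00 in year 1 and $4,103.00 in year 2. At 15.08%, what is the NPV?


Formula: NPV = C0 + C1/(1+r) + C2/(1+r)^2
Discount C1: $2,636.00 / (1 + 0.1508) = $2,290.58
Discount C2: $4,103.00 / (1 + 0.1508)^2 = $3,098.15
NPV = -$6,750.00 + $2,290.58 + $3,098.15 = -$1,361.27

-$1,361.27


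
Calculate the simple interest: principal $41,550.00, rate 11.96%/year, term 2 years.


Formula: I = P * r * t
Substituting: I = $41,550.00 * 0.1196 * 2
Step: I = $41,550.00 * 0.2392
I = $9,938.76

$9,938.76


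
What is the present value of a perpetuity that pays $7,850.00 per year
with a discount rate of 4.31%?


Formula: PV = C / r
Substituting: PV = $7,850.00 / 0.0431
PV = $182,134.57

$182,134.57


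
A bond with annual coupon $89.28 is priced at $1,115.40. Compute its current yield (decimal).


Formula: Current yield = annual coupon / price
Substituting: CY = $89.28 / $1,115.40
CY = 0.080043

0.080043


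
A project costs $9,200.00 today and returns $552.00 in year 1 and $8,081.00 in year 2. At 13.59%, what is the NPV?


Formula: NPV = C0 + C1/(1+r) + C2/(1+r)^2
Discount C1: $552.00 / (1 + 0.1359) = $485.96
Discount C2: $8,081.00 / (1 + 0.1359)^2 = $6,263.04
NPV = -$9,200.00 + $485.96 + $6,263.04 = -$2,451.01

-$2,451.01


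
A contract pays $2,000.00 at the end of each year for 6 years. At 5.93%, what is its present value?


Formula: PV = PMT * (1 - (1+r)^(-n)) / r
Discount factor: (1 + 0.0593)^(-6) = 0.70776
Bracket: 1 - 0.70776 = 0.29224
PV = $2,000.00 * 0.29224 / 0.0593 = $9,856.32

$9,856.32


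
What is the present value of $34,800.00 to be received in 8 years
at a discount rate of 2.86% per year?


Formula: PV = FV / (1 + r)^n
Substituting: PV = $34,800.00 / (1 + 0.0286)^8
Discount factor: (1.0286)^8 = 1.253061
PV = $34,800.00 / 1.253061 = $27,772.00

$27,772.00


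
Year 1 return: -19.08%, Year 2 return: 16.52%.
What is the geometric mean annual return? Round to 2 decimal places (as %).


Formula: Geometric mean = ((1+r1)*(1+r2))^(1/2) - 1
Product: (1 + -0.1908) * (1 + 0.1652) = 0.8092 * 1.1652 = 0.94288
Square root: 0.94288^0.5 = 0.97102
Geometric mean = 0.97102 - 1 = -0.02898
As percentage: -2.90%

-2.90%


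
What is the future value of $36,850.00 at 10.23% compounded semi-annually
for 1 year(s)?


Formula: FV = P * (1 + r/m)^(m*t)
Period rate: r/m = 0.1023 / 2 = 0.05115
Total periods: m*t = 2 * 1 = 2
Growth factor: (1 + 0.05115)^2 = 1.104916
FV = $36,850.00 * 1.104916 = $40,716.17

$40,716.17


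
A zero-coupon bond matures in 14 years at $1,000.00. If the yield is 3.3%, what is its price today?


Formula: Price = FV / (1 + r)^n
Substituting: Price = $1,000.00 / (1 + 0.033)^14
Discount factor: (1.033)^14 = 1.57545
Price = $1,000.00 / 1.57545 = $634.74

$634.74


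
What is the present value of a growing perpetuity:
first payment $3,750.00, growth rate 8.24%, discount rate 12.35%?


Formula: PV = C / (r - g)
Spread: r - g = 0.1235 - 0.0824 = 0.0411
Substituting: PV = $3,750.00 / 0.0411
PV = $91,240.88

$91,240.88


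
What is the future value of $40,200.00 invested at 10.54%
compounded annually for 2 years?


Formula: FV = P * (1 + r)^n
Substituting: FV = $40,200.00 * (1 + 0.1054)^2
Growth factor: (1.1054)^2 = 1.221909
FV = $40,200.00 * 1.221909 = $49,120.75

$49,120.75


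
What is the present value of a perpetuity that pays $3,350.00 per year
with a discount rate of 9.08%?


Formula: PV = C / r
Substituting: PV = $3,350.00 / 0.0908
PV = $36,894.27

$36,894.27


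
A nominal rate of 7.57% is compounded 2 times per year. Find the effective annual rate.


Formula: EAR = (1 + r/m)^m - 1
Period rate: r/m = 0.0757 / 2 = 0.03785
Compounding: (1 + 0.03785)^2 = 1.077133
EAR = 1.077133 - 1 = 0.077133

0.077133


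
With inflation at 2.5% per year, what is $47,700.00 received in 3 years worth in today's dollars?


Formula: Real value = nominal / (1 + inflation)^years
Price level: (1 + 0.025)^3 = 1.076891
Real value = $47,700.00 / 1.076891 = $44,294.19

$44,294.19


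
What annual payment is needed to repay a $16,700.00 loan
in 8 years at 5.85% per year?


Formula: PMT = PV * r / (1 - (1+r)^(-n))
Denominator: 1 - (1 + 0.0585)^(-8) = 0.365439
Numerator: $16,700.00 * 0.0585 = 976.95
PMT = 976.95 / 0.365439 = $2,673.36

$2,673.36


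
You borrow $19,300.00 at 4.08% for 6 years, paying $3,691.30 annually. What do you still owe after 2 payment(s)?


Formula: Balance = PV*(1+r)^k - PMT*((1+r)^k - 1)/r
Growth: (1 + 0.0408)^2 = 1.083265
Accumulated factor: ((1+r)^k - 1)/r = 2.0408
Balance = $19,300.00 * 1.083265 - $3,691.30 * 2.0408
Balance = $13,373.80

$13,373.80


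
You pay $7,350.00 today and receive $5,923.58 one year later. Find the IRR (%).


Formula: IRR = C1/C0 - 1
Substituting: IRR = $5,923.58 / $7,350.00 - 1
Ratio: 0.805929 - 1 = -0.194071
IRR = -19.4071%

-19.4071%


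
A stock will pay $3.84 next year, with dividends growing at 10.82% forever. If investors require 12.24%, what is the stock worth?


Formula: P = D1 / (r - g)
Spread: r - g = 0.1224 - 0.1082 = 0.0142
Substituting: P = $3.84 / 0.0142
P = $270.42

$270.42


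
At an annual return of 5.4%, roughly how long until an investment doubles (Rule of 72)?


Formula: Years ≈ 72 / r
Substituting: Years ≈ 72 / 5.4
Years ≈ 13.3

13.3 years


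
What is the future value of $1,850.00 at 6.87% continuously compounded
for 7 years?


Formula: FV = P * e^(r*t)
Exponent: r*t = 0.0687 * 7 = 0.4809
e^(0.4809) = 1.61753
FV = $1,850.00 * 1.61753 = $2,992.43

$2,992.43


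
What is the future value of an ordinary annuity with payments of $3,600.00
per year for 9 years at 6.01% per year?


Formula: FV = PMT * ((1+r)^n - 1) / r
Growth factor: (1 + 0.0601)^9 = 1.690914
Numerator: 1.690914 - 1 = 0.690914
FV = $3,600.00 * 0.690914 / 0.0601 = $41,385.86

$41,385.86


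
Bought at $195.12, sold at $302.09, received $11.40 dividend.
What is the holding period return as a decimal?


Formula: HPR = (P1 - P0 + D) / P0
Gain: $302.09 - $195.12 + $11.40 = $118.37
HPR = $118.37 / $195.12 = 0.6067

0.6067


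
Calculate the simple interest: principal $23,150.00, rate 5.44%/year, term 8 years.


Formula: I = P * r * t
Substituting: I = $23,150.00 * 0.0544 * 8
Step: I = $23,150.00 * 0.4352
I = $10,074.88

$10,074.88


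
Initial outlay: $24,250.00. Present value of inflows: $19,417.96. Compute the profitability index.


Formula: PI = PV(cash flows) / initial investment
Substituting: PI = $19,417.96 / $24,250.00
PI = 0.8007

0.8007


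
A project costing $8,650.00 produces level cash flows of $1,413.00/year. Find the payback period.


Formula: Payback = investment / annual cash flow
Substituting: Payback = $8,650.00 / $1,413.00
Payback = 6.1217 years

6.1217 years


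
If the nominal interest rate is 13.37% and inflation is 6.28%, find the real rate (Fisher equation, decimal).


Formula: (1 + r_real) = (1 + r_nom) / (1 + inflation)
Substituting: (1 + r_real) = 1.1337 / 1.0628
(1 + r_real) = 1.066711
r_real = 1.066711 - 1 = 0.066711

0.066711


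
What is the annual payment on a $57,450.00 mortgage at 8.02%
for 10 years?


Formula: PMT = PV * r / (1 - (1+r)^(-n))
Denominator: 1 - (1 + 0.0802)^(-10) = 0.537663
Numerator: $57,450.00 * 0.0802 = 4607.49
PMT = 4607.49 / 0.537663 = $8,569.47

$8,569.47


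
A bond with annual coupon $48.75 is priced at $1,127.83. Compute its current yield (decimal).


Formula: Current yield = annual coupon / price
Substituting: CY = $48.75 / $1,127.83
CY = 0.043225

0.043225


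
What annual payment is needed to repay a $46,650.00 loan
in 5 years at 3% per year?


Formula: PMT = PV * r / (1 - (1+r)^(-n))
Denominator: 1 - (1 + 0.03)^(-5) = 0.137391
Numerator: $46,650.00 * 0.03 = 1399.5
PMT = 1399.5 / 0.137391 = $10,186.24

$10,186.24


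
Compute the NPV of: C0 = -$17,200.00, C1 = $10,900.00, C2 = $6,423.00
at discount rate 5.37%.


Formula: NPV = C0 + C1/(1+r) + C2/(1+r)^2
Discount C1: $10,900.00 / (1 + 0.0537) = $10,344.50
Discount C2: $6,423.00 / (1 + 0.0537)^2 = $5,785.01
NPV = -$17,200.00 + $10,344.50 + $5,785.01 = -$1,070.49

-$1,070.49


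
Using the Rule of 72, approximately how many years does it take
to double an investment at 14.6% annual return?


Formula: Years ≈ 72 / r
Substituting: Years ≈ 72 / 14.6
Years ≈ 4.9

4.9 years


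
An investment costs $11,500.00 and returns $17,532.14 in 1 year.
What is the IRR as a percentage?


Formula: IRR = C1/C0 - 1
Substituting: IRR = $17,532.14 / $11,500.00 - 1
Ratio: 1.524534 - 1 = 0.524534
IRR = 52.4534%

52.4534%


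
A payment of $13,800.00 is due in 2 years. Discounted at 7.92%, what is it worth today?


Formula: PV = FV / (1 + r)^n
Substituting: PV = $13,800.00 / (1 + 0.0792)^2
Discount factor: (1.0792)^2 = 1.164673
PV = $13,800.00 / 1.164673 = $11,848.82

$11,848.82


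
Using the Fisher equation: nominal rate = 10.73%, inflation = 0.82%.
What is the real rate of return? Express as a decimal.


Formula: (1 + r_real) = (1 + r_nom) / (1 + inflation)
Substituting: (1 + r_real) = 1.1073 / 1.0082
(1 + r_real) = 1.098294
r_real = 1.098294 - 1 = 0.098294

0.098294


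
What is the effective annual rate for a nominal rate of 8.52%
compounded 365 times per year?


Formula: EAR = (1 + r/m)^m - 1
Period rate: r/m = 0.0852 / 365 = 0.000233
Compounding: (1 + 0.000233)^365 = 1.088924
EAR = 1.088924 - 1 = 0.088924

0.088924


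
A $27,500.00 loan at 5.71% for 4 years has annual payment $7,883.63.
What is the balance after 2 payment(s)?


Formula: Balance = PV*(1+r)^k - PMT*((1+r)^k - 1)/r
Growth: (1 + 0.0571)^2 = 1.11746
Accumulated factor: ((1+r)^k - 1)/r = 2.0571
Balance = $27,500.00 * 1.11746 - $7,883.63 * 2.0571
Balance = $14,512.75

$14,512.75


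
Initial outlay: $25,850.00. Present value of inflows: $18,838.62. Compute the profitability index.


Formula: PI = PV(cash flows) / initial investment
Substituting: PI = $18,838.62 / $25,850.00
PI = 0.7288

0.7288


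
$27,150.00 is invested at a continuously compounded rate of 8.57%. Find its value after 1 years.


Formula: FV = P * e^(r*t)
Exponent: r*t = 0.0857 * 1 = 0.0857
e^(0.0857) = 1.089479
FV = $27,150.00 * 1.089479 = $29,579.37

$29,579.37


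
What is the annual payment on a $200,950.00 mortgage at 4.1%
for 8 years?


Formula: PMT = PV * r / (1 - (1+r)^(-n))
Denominator: 1 - (1 + 0.041)^(-8) = 0.274906
Numerator: $200,950.00 * 0.041 = 8238.95
PMT = 8238.95 / 0.274906 = $29,970.04

$29,970.04


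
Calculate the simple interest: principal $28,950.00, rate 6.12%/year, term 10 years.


Formula: I = P * r * t
Substituting: I = $28,950.00 * 0.0612 * 10
Step: I = $28,950.00 * 0.612
I = $17,717.40

$17,717.40


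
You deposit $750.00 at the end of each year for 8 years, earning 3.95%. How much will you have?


Formula: FV = PMT * ((1+r)^n - 1) / r
Growth factor: (1 + 0.0395)^8 = 1.363314
Numerator: 1.363314 - 1 = 0.363314
FV = $750.00 * 0.363314 / 0.0395 = $6,898.37

$6,898.37


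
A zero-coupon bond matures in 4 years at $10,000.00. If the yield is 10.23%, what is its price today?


Formula: Price = FV / (1 + r)^n
Substituting: Price = $10,000.00 / (1 + 0.1023)^4
Discount factor: (1.1023)^4 = 1.476384
Price = $10,000.00 / 1.476384 = $6,773.31

$6,773.31


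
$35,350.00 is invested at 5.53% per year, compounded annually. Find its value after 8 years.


Formula: FV = P * (1 + r)^n
Substituting: FV = $35,350.00 * (1 + 0.0553)^8
Growth factor: (1.0553)^8 = 1.538181
FV = $35,350.00 * 1.538181 = $54,374.71

$54,374.71


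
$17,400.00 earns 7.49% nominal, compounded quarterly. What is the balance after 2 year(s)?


Formula: FV = P * (1 + r/m)^(m*t)
Period rate: r/m = 0.0749 / 4 = 0.018725
Total periods: m*t = 4 * 2 = 8
Growth factor: (1 + 0.018725)^8 = 1.159994
FV = $17,400.00 * 1.159994 = $20,183.89

$20,183.89


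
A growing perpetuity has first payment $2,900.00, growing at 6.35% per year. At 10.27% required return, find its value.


Formula: PV = C / (r - g)
Spread: r - g = 0.1027 - 0.0635 = 0.0392
Substituting: PV = $2,900.00 / 0.0392
PV = $73,979.59

$73,979.59


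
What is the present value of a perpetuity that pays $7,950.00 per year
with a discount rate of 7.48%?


Formula: PV = C / r
Substituting: PV = $7,950.00 / 0.0748
PV = $106,283.42

$106,283.42


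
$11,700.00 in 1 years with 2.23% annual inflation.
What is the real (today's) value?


Formula: Real value = nominal / (1 + inflation)^years
Price level: (1 + 0.0223)^1 = 1.0223
Real value = $11,700.00 / 1.0223 = $11,444.78

$11,444.78


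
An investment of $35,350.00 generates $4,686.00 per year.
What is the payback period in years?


Formula: Payback = investment / annual cash flow
Substituting: Payback = $35,350.00 / $4,686.00
Payback = 7.5437 years

7.5437 years


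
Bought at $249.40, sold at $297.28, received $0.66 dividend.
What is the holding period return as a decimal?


Formula: HPR = (P1 - P0 + D) / P0
Gain: $297.28 - $249.40 + $0.66 = $48.54
HPR = $48.54 / $249.40 = 0.1946

0.1946


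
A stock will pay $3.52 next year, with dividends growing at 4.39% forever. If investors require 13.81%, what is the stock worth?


Formula: P = D1 / (r - g)
Spread: r - g = 0.1381 - 0.0439 = 0.0942
Substituting: P = $3.52 / 0.0942
P = $37.37

$37.37


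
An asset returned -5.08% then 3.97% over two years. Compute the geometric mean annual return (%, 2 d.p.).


Formula: Geometric mean = ((1+r1)*(1+r2))^(1/2) - 1
Product: (1 + -0.0508) * (1 + 0.0397) = 0.9492 * 1.0397 = 0.986883
Square root: 0.986883^0.5 = 0.99342
Geometric mean = 0.99342 - 1 = -0.00658
As percentage: -0.66%

-0.66%


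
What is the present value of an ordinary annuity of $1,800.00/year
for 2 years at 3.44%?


Formula: PV = PMT * (1 - (1+r)^(-n)) / r
Discount factor: (1 + 0.0344)^(-2) = 0.934594
Bracket: 1 - 0.934594 = 0.065406
PV = $1,800.00 * 0.065406 / 0.0344 = $3,422.41

$3,422.41


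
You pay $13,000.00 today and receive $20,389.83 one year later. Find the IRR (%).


Formula: IRR = C1/C0 - 1
Substituting: IRR = $20,389.83 / $13,000.00 - 1
Ratio: 1.568448 - 1 = 0.568448
IRR = 56.8448%

56.8448%


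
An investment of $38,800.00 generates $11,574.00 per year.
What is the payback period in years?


Formula: Payback = investment / annual cash flow
Substituting: Payback = $38,800.00 / $11,574.00
Payback = 3.3523 years

3.3523 years


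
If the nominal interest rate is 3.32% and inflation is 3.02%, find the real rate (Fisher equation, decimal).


Formula: (1 + r_real) = (1 + r_nom) / (1 + inflation)
Substituting: (1 + r_real) = 1.0332 / 1.0302
(1 + r_real) = 1.002912
r_real = 1.002912 - 1 = 0.002912

0.002912


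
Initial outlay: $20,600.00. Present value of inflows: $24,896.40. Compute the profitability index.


Formula: PI = PV(cash flows) / initial investment
Substituting: PI = $24,896.40 / $20,600.00
PI = 1.2086

1.2086


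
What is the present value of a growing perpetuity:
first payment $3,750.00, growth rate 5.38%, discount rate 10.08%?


Formula: PV = C / (r - g)
Spread: r - g = 0.1008 - 0.0538 = 0.047
Substituting: PV = $3,750.00 / 0.047
PV = $79,787.23

$79,787.23


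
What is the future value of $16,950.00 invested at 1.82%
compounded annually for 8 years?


Formula: FV = P * (1 + r)^n
Substituting: FV = $16,950.00 * (1 + 0.0182)^8
Growth factor: (1.0182)^8 = 1.15522
FV = $16,950.00 * 1.15522 = $19,580.98

$19,580.98


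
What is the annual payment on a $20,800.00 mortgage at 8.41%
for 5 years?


Formula: PMT = PV * r / (1 - (1+r)^(-n))
Denominator: 1 - (1 + 0.0841)^(-5) = 0.332189
Numerator: $20,800.00 * 0.0841 = 1749.28
PMT = 1749.28 / 0.332189 = $5,265.91

$5,265.91


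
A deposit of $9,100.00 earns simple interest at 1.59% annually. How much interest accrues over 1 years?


Formula: I = P * r * t
Substituting: I = $9,100.00 * 0.0159 * 1
Step: I = $9,100.00 * 0.0159
I = $144.69

$144.69


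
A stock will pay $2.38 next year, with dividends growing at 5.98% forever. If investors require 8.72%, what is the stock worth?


Formula: P = D1 / (r - g)
Spread: r - g = 0.0872 - 0.0598 = 0.0274
Substituting: P = $2.38 / 0.0274
P = $86.86

$86.86


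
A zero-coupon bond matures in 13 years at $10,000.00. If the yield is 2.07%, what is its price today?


Formula: Price = FV / (1 + r)^n
Substituting: Price = $10,000.00 / (1 + 0.0207)^13
Discount factor: (1.0207)^13 = 1.305195
Price = $10,000.00 / 1.305195 = $7,661.69

$7,661.69


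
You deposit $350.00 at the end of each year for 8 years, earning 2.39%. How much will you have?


Formula: FV = PMT * ((1+r)^n - 1) / r
Growth factor: (1 + 0.0239)^8 = 1.207982
Numerator: 1.207982 - 1 = 0.207982
FV = $350.00 * 0.207982 / 0.0239 = $3,045.76

$3,045.76


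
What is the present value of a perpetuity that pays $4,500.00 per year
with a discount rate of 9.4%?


Formula: PV = C / r
Substituting: PV = $4,500.00 / 0.094
PV = $47,872.34

$47,872.34


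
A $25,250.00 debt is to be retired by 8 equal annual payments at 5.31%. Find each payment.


Formula: PMT = PV * r / (1 - (1+r)^(-n))
Denominator: 1 - (1 + 0.0531)^(-8) = 0.338937
Numerator: $25,250.00 * 0.0531 = 1340.775
PMT = 1340.775 / 0.338937 = $3,955.83

$3,955.83


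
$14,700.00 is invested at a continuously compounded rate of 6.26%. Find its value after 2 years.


Formula: FV = P * e^(r*t)
Exponent: r*t = 0.0626 * 2 = 0.1252
e^(0.1252) = 1.133375
FV = $14,700.00 * 1.133375 = $16,660.61

$16,660.61


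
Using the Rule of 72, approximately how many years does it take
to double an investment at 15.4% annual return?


Formula: Years ≈ 72 / r
Substituting: Years ≈ 72 / 15.4
Years ≈ 4.7

4.7 years


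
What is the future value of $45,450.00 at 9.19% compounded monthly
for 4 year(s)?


Formula: FV = P * (1 + r/m)^(m*t)
Period rate: r/m = 0.0919 / 12 = 0.007658
Total periods: m*t = 12 * 4 = 48
Growth factor: (1 + 0.007658)^48 = 1.442243
FV = $45,450.00 * 1.442243 = $65,549.94

$65,549.94


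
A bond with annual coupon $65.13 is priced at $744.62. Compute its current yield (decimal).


Formula: Current yield = annual coupon / price
Substituting: CY = $65.13 / $744.62
CY = 0.087467

0.087467


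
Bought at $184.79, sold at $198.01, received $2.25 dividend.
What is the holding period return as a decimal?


Formula: HPR = (P1 - P0 + D) / P0
Gain: $198.01 - $184.79 + $2.25 = $15.47
HPR = $15.47 / $184.79 = 0.0837

0.0837


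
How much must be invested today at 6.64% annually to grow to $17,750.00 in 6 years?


Formula: PV = FV / (1 + r)^n
Substituting: PV = $17,750.00 / (1 + 0.0664)^6
Discount factor: (1.0664)^6 = 1.470689
PV = $17,750.00 / 1.470689 = $12,069.17

$12,069.17


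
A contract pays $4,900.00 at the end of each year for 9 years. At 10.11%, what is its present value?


Formula: PV = PMT * (1 - (1+r)^(-n)) / r
Discount factor: (1 + 0.1011)^(-9) = 0.4203
Bracket: 1 - 0.4203 = 0.5797
PV = $4,900.00 * 0.5797 / 0.1011 = $28,096.25

$28,096.25


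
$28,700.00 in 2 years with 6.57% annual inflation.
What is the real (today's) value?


Formula: Real value = nominal / (1 + inflation)^years
Price level: (1 + 0.0657)^2 = 1.135716
Real value = $28,700.00 / 1.135716 = $25,270.39

$25,270.39


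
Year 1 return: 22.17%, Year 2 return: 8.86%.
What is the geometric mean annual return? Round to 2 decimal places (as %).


Formula: Geometric mean = ((1+r1)*(1+r2))^(1/2) - 1
Product: (1 + 0.2217) * (1 + 0.0886) = 1.2217 * 1.0886 = 1.329943
Square root: 1.329943^0.5 = 1.153231
Geometric mean = 1.153231 - 1 = 0.153231
As percentage: 15.32%

15.32%


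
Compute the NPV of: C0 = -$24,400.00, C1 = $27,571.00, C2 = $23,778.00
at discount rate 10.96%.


Formula: NPV = C0 + C1/(1+r) + C2/(1+r)^2
Discount C1: $27,571.00 / (1 + 0.1096) = $24,847.69
Discount C2: $23,778.00 / (1 + 0.1096)^2 = $19,312.67
NPV = -$24,400.00 + $24,847.69 + $19,312.67 = $19,760.37

$19,760.37


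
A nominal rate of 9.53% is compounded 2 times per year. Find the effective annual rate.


Formula: EAR = (1 + r/m)^m - 1
Period rate: r/m = 0.0953 / 2 = 0.04765
Compounding: (1 + 0.04765)^2 = 1.097571
EAR = 1.097571 - 1 = 0.097571

0.097571


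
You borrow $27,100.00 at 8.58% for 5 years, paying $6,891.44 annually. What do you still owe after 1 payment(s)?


Formula: Balance = PV*(1+r)^k - PMT*((1+r)^k - 1)/r
Growth: (1 + 0.0858)^1 = 1.0858
Accumulated factor: ((1+r)^k - 1)/r = 1.0
Balance = $27,100.00 * 1.0858 - $6,891.44 * 1.0
Balance = $22,533.74

$22,533.74


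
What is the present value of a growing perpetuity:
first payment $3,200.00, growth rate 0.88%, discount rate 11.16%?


Formula: PV = C / (r - g)
Spread: r - g = 0.1116 - 0.0088 = 0.1028
Substituting: PV = $3,200.00 / 0.1028
PV = $31,128.40

$31,128.40
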